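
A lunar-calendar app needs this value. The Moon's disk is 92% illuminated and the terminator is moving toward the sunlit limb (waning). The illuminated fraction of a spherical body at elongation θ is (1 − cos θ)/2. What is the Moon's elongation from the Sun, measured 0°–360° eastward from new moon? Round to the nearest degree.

Invert f = (1 − cos θ)/2 to get cos θ = 1 − 2(0.92) = -0.840, hence θ₀ = arccos -0.840 = 147.1°.
Since the Moon is past full (waning), take the reflex angle: θ = 360° − 147.1° = 212.9°.

213°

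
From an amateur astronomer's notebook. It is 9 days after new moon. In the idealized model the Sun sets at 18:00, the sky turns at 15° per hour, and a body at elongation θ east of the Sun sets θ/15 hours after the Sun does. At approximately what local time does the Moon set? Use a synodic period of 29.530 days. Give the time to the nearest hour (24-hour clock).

Phase angle: θ = 360°·(9 d)/(29.530 d) = 109.7°.
The Moon trails the Sun by θ/15 = 109.7/15 ≈ 7.31 hours.
18:00 + 7.31 h ≈ 01:19 → 01:00 to the nearest hour.

01:00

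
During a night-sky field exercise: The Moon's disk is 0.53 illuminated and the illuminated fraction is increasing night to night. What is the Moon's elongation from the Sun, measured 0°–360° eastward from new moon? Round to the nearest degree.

93°

cos θ = 1 − 2f = -0.060, giving a principal value of 93.4°.
Before full moon the principal value applies: θ = 93.4°.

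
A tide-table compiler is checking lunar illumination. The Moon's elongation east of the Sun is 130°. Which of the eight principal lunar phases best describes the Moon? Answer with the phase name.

waxing gibbous

The waxing gibbous sector spans roughly 112°–158°; 130° falls inside it.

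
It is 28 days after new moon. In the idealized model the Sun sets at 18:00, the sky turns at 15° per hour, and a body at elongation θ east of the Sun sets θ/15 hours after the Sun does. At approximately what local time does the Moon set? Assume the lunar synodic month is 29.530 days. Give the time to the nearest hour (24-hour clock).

The Moon has covered 28/29.530 of its cycle, so θ ≈ 360° × 28/29.530 = 341.3°.
The Moon trails the Sun by θ/15 = 341.3/15 ≈ 22.76 hours.
18:00 + 22.76 h ≈ 16:45 → 17:00 to the nearest hour.

17:00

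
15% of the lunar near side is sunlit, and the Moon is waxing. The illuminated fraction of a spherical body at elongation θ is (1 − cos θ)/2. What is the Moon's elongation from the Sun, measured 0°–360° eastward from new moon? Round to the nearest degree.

cos θ = 1 − 2f = 0.700, giving a principal value of 45.6°.
Before full moon the principal value applies: θ = 45.6°.

46°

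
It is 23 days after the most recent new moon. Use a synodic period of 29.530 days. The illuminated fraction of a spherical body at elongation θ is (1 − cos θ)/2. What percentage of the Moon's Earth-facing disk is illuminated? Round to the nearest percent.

41%

Elongation θ = 360° × 23/29.530 ≈ 280.4°.
Illuminated fraction = (1 − cos 280.4°)/2 = (1 − 0.180)/2 ≈ 0.410, so 41%.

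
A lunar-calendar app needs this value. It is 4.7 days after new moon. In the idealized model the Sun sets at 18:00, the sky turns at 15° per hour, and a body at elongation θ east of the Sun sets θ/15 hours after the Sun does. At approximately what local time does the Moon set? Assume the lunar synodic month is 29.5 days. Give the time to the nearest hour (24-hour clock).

Phase angle: θ = 360°·(4.7 d)/(29.5 d) = 57.4°.
The Moon trails the Sun by θ/15 = 57.4/15 ≈ 3.82 hours.
18:00 + 3.82 h ≈ 21:49 → 22:00 to the nearest hour.

22:00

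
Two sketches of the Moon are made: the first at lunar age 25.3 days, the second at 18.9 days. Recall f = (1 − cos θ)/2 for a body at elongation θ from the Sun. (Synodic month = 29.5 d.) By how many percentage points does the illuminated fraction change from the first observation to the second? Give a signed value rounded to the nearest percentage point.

+63 pp

First observation: θ = 360°·25.3/29.5 = 308.7°, so f = 0.187.
Second observation: θ = 230.6°, f = 0.817.
Δf = 0.817 − 0.187 = +0.630, i.e. +63 pp.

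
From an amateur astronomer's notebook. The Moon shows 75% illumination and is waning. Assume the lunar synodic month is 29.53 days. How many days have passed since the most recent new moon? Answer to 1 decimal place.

19.7 days

From f = (1 − cos θ)/2: cos θ = 1 − 2×0.75 = -0.500; arccos → 120.0°.
Waning ⇒ past full, so θ = 360° − 120.0° = 240.0°.
Age = 29.53 × 240.0°/360° ≈ 19.69 days.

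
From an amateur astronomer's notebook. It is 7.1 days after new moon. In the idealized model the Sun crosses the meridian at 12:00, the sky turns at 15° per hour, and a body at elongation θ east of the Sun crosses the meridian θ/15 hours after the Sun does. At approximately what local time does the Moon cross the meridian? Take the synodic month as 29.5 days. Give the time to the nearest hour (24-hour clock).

Phase angle: θ = 360°·(7.1 d)/(29.5 d) = 86.6°.
The Moon trails the Sun by θ/15 = 86.6/15 ≈ 5.78 hours.
12:00 + 5.78 h ≈ 17:47 → 18:00 to the nearest hour.

18:00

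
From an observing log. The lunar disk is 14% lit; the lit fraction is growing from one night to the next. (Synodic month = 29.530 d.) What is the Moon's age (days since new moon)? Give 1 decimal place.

From f = (1 − cos θ)/2: cos θ = 1 − 2×0.14 = 0.720; arccos → 43.9°.
The Moon is waxing (0°–180°), so θ = 43.9° directly.
That fraction of the synodic month is 43.9/360 × 29.530 d ≈ 3.60 d.

3.6 days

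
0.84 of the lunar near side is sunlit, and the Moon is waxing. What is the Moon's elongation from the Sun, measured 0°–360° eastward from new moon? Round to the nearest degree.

133°

From f = (1 − cos θ)/2: cos θ = 1 − 2×0.84 = -0.680; arccos → 132.8°.
The Moon is waxing (0°–180°), so θ = 132.8° directly.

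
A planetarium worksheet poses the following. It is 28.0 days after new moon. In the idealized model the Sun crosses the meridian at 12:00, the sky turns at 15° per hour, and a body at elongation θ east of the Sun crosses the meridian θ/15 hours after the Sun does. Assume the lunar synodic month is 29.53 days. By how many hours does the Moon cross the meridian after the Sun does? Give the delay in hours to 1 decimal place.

Phase angle: θ = 360°·(28.0 d)/(29.53 d) = 341.3°.
At 15° of sky rotation per hour, 341.3° corresponds to a 22.76 h lag.
So the Moon crosses the meridian 22.76 h after the Sun.

22.8 h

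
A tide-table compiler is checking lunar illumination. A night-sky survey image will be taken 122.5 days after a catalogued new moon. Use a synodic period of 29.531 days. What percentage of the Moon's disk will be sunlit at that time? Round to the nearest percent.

122.5/29.531 = 4.148 lunations, so 4 complete cycles and 4.38 d into the next.
Elongation θ = 360° × 4.38/29.531 ≈ 53.3°.
Illuminated fraction = (1 − cos 53.3°)/2 = (1 − 0.597)/2 ≈ 0.202, so 20%.

20%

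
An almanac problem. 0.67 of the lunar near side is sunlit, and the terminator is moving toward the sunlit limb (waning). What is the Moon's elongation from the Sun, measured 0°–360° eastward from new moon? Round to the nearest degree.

250°

From f = (1 − cos θ)/2: cos θ = 1 − 2×0.67 = -0.340; arccos → 109.9°.
A waning Moon lies in 180°–360°, so θ = 360° − 109.9° = 250.1°.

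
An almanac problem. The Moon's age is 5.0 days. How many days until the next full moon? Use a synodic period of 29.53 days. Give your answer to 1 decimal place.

Full moon occurs at elongation 180°, i.e. at age 29.53 × 180/360 = 14.765 d.
So 9.765 days remain (14.765 − 5.0).

9.8 days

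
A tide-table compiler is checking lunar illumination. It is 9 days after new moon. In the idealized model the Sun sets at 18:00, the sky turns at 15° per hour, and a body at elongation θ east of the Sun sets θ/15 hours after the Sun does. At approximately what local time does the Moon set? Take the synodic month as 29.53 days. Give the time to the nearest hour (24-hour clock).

01:00

Elongation θ = 360° × 9/29.53 ≈ 109.7°.
At 15° of sky rotation per hour, 109.7° corresponds to a 7.31 h lag.
18:00 + 7.31 h ≈ 01:19 → 01:00 to the nearest hour.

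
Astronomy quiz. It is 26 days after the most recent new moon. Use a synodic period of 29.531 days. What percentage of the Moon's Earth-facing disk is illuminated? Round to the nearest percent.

13%

The Moon has covered 26/29.531 of its cycle, so θ ≈ 360° × 26/29.531 = 317.0°.
cos 317.0° = 0.731, so f = (1 − 0.731)/2 = 0.135, so 13%.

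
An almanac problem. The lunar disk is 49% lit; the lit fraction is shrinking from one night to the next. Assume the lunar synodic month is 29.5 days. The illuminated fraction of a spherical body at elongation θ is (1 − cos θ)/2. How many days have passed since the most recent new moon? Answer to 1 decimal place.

22.2 days

cos θ = 1 − 2f = 0.020, giving a principal value of 88.9°.
Since the Moon is past full (waning), take the reflex angle: θ = 360° − 88.9° = 271.1°.
At 360°/29.5 d per day, 271.1° corresponds to 22.22 days.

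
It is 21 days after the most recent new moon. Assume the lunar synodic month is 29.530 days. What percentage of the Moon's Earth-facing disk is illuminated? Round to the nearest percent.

Elongation θ = 360° × 21/29.530 ≈ 256.0°.
With cos θ = (-0.242), the lit fraction is (1 − (-0.242))/2 ≈ 0.621, so 62%.

62%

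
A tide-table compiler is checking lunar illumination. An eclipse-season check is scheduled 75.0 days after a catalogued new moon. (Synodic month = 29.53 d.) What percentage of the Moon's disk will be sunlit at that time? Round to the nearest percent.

75.0/29.53 = 2.540 lunations, so 2 complete cycles and 15.94 d into the next.
The Moon has covered 15.94/29.53 of its cycle, so θ ≈ 360° × 15.94/29.53 = 194.3°.
With cos θ = (-0.969), the lit fraction is (1 − (-0.969))/2 ≈ 0.984, so 98%.

98%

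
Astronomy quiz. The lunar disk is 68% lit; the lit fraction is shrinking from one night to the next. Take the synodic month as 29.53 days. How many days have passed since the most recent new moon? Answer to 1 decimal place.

cos θ = 1 − 2f = -0.360, giving a principal value of 111.1°.
Since the Moon is past full (waning), take the reflex angle: θ = 360° − 111.1° = 248.9°.
That fraction of the synodic month is 248.9/360 × 29.53 d ≈ 20.42 d.

20.4 days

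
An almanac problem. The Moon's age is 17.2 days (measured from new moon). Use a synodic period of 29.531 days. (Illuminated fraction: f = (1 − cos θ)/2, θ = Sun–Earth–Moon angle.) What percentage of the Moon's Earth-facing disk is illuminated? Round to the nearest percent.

Elongation θ = 360° × 17.2/29.531 ≈ 209.7°.
cos 209.7° = (-0.869), so f = (1 − (-0.869))/2 = 0.934, so 93%.

93%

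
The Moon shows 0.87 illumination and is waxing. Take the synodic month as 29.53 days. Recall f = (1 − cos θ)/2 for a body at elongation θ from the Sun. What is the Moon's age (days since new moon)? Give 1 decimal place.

11.3 days

Invert f = (1 − cos θ)/2 to get cos θ = 1 − 2(0.87) = -0.740, hence θ₀ = arccos -0.740 = 137.7°.
Waxing ⇒ before full, so θ = 137.7°.
At 360°/29.53 d per day, 137.7° corresponds to 11.30 days.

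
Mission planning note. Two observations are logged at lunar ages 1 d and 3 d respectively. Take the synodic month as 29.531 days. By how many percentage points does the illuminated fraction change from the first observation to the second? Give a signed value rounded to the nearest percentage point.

+9 pp

First observation: θ = 360°·1/29.531 = 12.2°, so f = 0.011.
Second observation: θ = 36.6°, f = 0.098.
Δf = 0.098 − 0.011 = +0.087, i.e. +9 pp.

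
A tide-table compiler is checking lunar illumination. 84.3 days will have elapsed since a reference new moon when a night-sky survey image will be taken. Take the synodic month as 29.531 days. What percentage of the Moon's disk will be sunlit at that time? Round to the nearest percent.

84.3/29.531 = 2.855 lunations, so 2 complete cycles and 25.24 d into the next.
The Moon has covered 25.24/29.531 of its cycle, so θ ≈ 360° × 25.24/29.531 = 307.7°.
With cos θ = 0.611, the lit fraction is (1 − 0.611)/2 ≈ 0.194, so 19%.

19%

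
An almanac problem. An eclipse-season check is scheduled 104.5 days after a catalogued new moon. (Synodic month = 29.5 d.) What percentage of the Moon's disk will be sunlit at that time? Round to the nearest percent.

Reduce mod P: 104.5 − 3×29.5 = 16.00 d into the current lunation.
Elongation θ = 360° × 16.00/29.5 ≈ 195.3°.
With cos θ = (-0.965), the lit fraction is (1 − (-0.965))/2 ≈ 0.982, so 98%.

98%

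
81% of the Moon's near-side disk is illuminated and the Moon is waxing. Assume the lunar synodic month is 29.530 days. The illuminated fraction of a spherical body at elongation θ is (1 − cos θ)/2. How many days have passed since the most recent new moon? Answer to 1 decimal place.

10.5 days

From f = (1 − cos θ)/2: cos θ = 1 − 2×0.81 = -0.620; arccos → 128.3°.
Waxing ⇒ before full, so θ = 128.3°.
That fraction of the synodic month is 128.3/360 × 29.530 d ≈ 10.53 d.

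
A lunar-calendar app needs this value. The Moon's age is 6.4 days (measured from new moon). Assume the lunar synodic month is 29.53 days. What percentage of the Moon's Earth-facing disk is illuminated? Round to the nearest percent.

Elongation θ = 360° × 6.4/29.53 ≈ 78.0°.
Illuminated fraction = (1 − cos 78.0°)/2 = (1 − 0.208)/2 ≈ 0.396, so 40%.

40%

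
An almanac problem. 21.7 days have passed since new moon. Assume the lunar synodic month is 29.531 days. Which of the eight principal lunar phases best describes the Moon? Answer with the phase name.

θ ≈ 360° × 21.7/29.531 = 265°, which falls in the last quarter sector.

last quarter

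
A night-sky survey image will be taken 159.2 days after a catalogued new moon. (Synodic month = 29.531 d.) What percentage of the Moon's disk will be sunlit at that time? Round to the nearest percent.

159.2 d spans 5 complete synodic months (5 × 29.531 = 147.66 d) plus 11.54 d.
Phase angle: θ = 360°·(11.54 d)/(29.531 d) = 140.7°.
cos 140.7° = (-0.774), so f = (1 − (-0.774))/2 = 0.887, so 89%.

89%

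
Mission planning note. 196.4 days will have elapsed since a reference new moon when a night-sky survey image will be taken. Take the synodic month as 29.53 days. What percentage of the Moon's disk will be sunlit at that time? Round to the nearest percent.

Reduce mod P: 196.4 − 6×29.53 = 19.22 d into the current lunation.
Phase angle: θ = 360°·(19.22 d)/(29.53 d) = 234.3°.
With cos θ = (-0.583), the lit fraction is (1 − (-0.583))/2 ≈ 0.792, so 79%.

79%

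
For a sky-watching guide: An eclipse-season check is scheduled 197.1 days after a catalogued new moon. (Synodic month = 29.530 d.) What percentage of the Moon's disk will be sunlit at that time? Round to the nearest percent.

Reduce mod P: 197.1 − 6×29.530 = 19.92 d into the current lunation.
The Moon has covered 19.92/29.530 of its cycle, so θ ≈ 360° × 19.92/29.530 = 242.8°.
cos 242.8° = (-0.456), so f = (1 − (-0.456))/2 = 0.728, so 73%.

73%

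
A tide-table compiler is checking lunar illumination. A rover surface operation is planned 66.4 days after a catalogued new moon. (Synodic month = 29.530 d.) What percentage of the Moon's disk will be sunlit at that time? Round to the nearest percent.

50%

66.4/29.530 = 2.249 lunations, so 2 complete cycles and 7.34 d into the next.
Elongation θ = 360° × 7.34/29.530 ≈ 89.5°.
Illuminated fraction = (1 − cos 89.5°)/2 = (1 − 0.009)/2 ≈ 0.495, so 50%.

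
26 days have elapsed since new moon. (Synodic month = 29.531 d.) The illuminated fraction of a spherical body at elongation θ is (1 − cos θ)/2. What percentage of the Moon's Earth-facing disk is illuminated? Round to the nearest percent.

13%

Elongation θ = 360° × 26/29.531 ≈ 317.0°.
cos 317.0° = 0.731, so f = (1 − 0.731)/2 = 0.135, so 13%.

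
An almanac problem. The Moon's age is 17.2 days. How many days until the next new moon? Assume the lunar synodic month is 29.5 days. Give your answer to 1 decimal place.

12.3 days

One full lunation from the last new moon is 29.5 d; remaining = 29.5 − 17.2 = 12.300 d.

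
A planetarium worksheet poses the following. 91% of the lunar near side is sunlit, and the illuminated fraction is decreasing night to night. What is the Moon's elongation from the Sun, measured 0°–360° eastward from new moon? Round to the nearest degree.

215°

From f = (1 − cos θ)/2: cos θ = 1 − 2×0.91 = -0.820; arccos → 145.1°.
A waning Moon lies in 180°–360°, so θ = 360° − 145.1° = 214.9°.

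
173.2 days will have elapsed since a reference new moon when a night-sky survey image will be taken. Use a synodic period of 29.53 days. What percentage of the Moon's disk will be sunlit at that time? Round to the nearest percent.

Reduce mod P: 173.2 − 5×29.53 = 25.55 d into the current lunation.
The Moon has covered 25.55/29.53 of its cycle, so θ ≈ 360° × 25.55/29.53 = 311.5°.
Illuminated fraction = (1 − cos 311.5°)/2 = (1 − 0.662)/2 ≈ 0.169, so 17%.

17%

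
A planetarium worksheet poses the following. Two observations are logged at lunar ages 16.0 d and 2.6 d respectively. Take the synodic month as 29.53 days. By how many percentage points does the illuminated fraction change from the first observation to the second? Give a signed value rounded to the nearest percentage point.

θ₁ = 360° × 16.0/29.53 = 195.1°, f₁ = (1 − cos θ₁)/2 = 0.983.
θ₂ = 360° × 2.6/29.53 = 31.7°, f₂ = (1 − cos θ₂)/2 = 0.075.
Change = f₂ − f₁ = -0.908 → -91 percentage points.

-91 percentage points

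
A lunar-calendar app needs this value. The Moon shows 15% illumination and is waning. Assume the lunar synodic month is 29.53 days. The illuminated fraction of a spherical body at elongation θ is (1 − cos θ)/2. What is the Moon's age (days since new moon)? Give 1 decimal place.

25.8 days

cos θ = 1 − 2f = 0.700, giving a principal value of 45.6°.
Since the Moon is past full (waning), take the reflex angle: θ = 360° − 45.6° = 314.4°.
Age = 29.53 × 314.4°/360° ≈ 25.79 days.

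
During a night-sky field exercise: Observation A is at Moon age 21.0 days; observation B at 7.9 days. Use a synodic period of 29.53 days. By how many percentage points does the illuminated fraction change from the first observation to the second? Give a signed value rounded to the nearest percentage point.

θ₁ = 360° × 21.0/29.53 = 256.0°, f₁ = (1 − cos θ₁)/2 = 0.621.
θ₂ = 360° × 7.9/29.53 = 96.3°, f₂ = (1 − cos θ₂)/2 = 0.555.
Change = f₂ − f₁ = -0.066 → -7 percentage points.

-7 percentage points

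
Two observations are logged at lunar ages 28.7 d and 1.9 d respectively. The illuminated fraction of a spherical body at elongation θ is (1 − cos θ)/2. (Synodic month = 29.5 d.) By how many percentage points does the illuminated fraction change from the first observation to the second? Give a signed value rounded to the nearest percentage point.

+3 pp

θ₁ = 360° × 28.7/29.5 = 350.2°, f₁ = (1 − cos θ₁)/2 = 0.007.
θ₂ = 360° × 1.9/29.5 = 23.2°, f₂ = (1 − cos θ₂)/2 = 0.040.
Change = f₂ − f₁ = +0.033 → +3 percentage points.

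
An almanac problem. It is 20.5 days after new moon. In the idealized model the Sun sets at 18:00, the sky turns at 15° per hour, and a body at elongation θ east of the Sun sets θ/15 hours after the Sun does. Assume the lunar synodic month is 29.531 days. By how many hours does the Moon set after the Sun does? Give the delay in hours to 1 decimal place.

Elongation θ = 360° × 20.5/29.531 ≈ 249.9°.
Delay after the Sun = 249.9° / (15°/h) ≈ 16.66 h.
So the Moon sets 16.66 h after the Sun.

16.7 h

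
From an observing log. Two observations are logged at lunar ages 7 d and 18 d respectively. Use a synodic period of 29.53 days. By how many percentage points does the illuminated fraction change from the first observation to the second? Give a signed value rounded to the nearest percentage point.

+43 percentage points

θ₁ = 360° × 7/29.53 = 85.3°, f₁ = (1 − cos θ₁)/2 = 0.459.
θ₂ = 360° × 18/29.53 = 219.4°, f₂ = (1 − cos θ₂)/2 = 0.886.
Change = f₂ − f₁ = +0.427 → +43 percentage points.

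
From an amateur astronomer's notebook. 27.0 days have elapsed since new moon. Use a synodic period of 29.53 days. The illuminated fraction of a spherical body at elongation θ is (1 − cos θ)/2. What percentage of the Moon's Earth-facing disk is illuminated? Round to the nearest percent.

7%

Elongation θ = 360° × 27.0/29.53 ≈ 329.2°.
With cos θ = 0.859, the lit fraction is (1 − 0.859)/2 ≈ 0.071, so 7%.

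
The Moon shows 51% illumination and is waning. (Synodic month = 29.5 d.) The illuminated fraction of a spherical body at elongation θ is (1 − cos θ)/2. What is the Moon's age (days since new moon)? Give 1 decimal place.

22.0 days

Invert f = (1 − cos θ)/2 to get cos θ = 1 − 2(0.51) = -0.020, hence θ₀ = arccos -0.020 = 91.1°.
Waning ⇒ past full, so θ = 360° − 91.1° = 268.9°.
Age = 29.5 × 268.9°/360° ≈ 22.03 days.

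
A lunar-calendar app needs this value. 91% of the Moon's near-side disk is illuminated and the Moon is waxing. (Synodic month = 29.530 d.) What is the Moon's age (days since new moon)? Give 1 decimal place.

Invert f = (1 − cos θ)/2 to get cos θ = 1 − 2(0.91) = -0.820, hence θ₀ = arccos -0.820 = 145.1°.
The Moon is waxing (0°–180°), so θ = 145.1° directly.
At 360°/29.530 d per day, 145.1° corresponds to 11.90 days.

11.9 days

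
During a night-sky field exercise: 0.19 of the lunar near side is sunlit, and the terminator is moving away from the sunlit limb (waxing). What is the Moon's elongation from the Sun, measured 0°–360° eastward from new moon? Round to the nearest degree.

52°

From f = (1 − cos θ)/2: cos θ = 1 − 2×0.19 = 0.620; arccos → 51.7°.
The Moon is waxing (0°–180°), so θ = 51.7° directly.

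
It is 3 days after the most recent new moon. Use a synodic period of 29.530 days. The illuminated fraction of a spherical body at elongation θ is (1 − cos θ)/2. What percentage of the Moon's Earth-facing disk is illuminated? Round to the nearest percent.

10%

The Moon has covered 3/29.530 of its cycle, so θ ≈ 360° × 3/29.530 = 36.6°.
With cos θ = 0.803, the lit fraction is (1 − 0.803)/2 ≈ 0.098, so 10%.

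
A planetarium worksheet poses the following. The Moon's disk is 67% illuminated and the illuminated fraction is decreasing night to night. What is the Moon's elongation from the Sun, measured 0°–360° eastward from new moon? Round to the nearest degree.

250°

Invert f = (1 − cos θ)/2 to get cos θ = 1 − 2(0.67) = -0.340, hence θ₀ = arccos -0.340 = 109.9°.
Waning ⇒ past full, so θ = 360° − 109.9° = 250.1°.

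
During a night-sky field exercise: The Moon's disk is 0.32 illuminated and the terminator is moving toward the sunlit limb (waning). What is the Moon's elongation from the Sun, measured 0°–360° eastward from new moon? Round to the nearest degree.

Invert f = (1 − cos θ)/2 to get cos θ = 1 − 2(0.32) = 0.360, hence θ₀ = arccos 0.360 = 68.9°.
A waning Moon lies in 180°–360°, so θ = 360° − 68.9° = 291.1°.

291°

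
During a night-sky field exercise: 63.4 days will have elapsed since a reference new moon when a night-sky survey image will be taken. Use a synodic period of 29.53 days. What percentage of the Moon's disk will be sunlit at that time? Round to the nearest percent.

20%

63.4 d spans 2 complete synodic months (2 × 29.53 = 59.06 d) plus 4.34 d.
The Moon has covered 4.34/29.53 of its cycle, so θ ≈ 360° × 4.34/29.53 = 52.9°.
cos 52.9° = 0.603, so f = (1 − 0.603)/2 = 0.198, so 20%.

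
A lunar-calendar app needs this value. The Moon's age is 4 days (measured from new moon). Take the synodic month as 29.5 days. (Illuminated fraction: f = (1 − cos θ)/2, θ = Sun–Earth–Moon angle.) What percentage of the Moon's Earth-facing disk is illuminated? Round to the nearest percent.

17%

Elongation θ = 360° × 4/29.5 ≈ 48.8°.
With cos θ = 0.659, the lit fraction is (1 − 0.659)/2 ≈ 0.171, so 17%.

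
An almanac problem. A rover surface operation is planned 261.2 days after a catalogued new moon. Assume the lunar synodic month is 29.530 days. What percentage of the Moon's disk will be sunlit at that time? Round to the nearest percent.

22%

Reduce mod P: 261.2 − 8×29.530 = 24.96 d into the current lunation.
Elongation θ = 360° × 24.96/29.530 ≈ 304.3°.
Illuminated fraction = (1 − cos 304.3°)/2 = (1 − 0.563)/2 ≈ 0.218, so 22%.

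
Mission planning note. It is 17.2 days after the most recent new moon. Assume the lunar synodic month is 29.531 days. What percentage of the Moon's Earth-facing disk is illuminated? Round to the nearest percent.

93%

Elongation θ = 360° × 17.2/29.531 ≈ 209.7°.
Illuminated fraction = (1 − cos 209.7°)/2 = (1 − (-0.869))/2 ≈ 0.934, so 93%.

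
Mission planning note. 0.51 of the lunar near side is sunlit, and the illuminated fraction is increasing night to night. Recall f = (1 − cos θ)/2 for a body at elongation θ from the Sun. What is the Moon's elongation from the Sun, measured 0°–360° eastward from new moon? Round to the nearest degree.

cos θ = 1 − 2f = -0.020, giving a principal value of 91.1°.
Waxing ⇒ before full, so θ = 91.1°.

91°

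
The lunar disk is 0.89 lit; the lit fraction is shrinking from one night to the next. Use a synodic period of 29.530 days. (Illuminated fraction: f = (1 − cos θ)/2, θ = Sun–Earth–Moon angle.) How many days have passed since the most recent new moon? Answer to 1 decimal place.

17.9 days

cos θ = 1 − 2f = -0.780, giving a principal value of 141.3°.
A waning Moon lies in 180°–360°, so θ = 360° − 141.3° = 218.7°.
That fraction of the synodic month is 218.7/360 × 29.530 d ≈ 17.94 d.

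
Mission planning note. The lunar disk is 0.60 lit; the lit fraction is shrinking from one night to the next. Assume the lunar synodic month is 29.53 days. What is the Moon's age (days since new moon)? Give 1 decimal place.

21.2 days

Invert f = (1 − cos θ)/2 to get cos θ = 1 − 2(0.60) = -0.200, hence θ₀ = arccos -0.200 = 101.5°.
Since the Moon is past full (waning), take the reflex angle: θ = 360° − 101.5° = 258.5°.
At 360°/29.53 d per day, 258.5° corresponds to 21.20 days.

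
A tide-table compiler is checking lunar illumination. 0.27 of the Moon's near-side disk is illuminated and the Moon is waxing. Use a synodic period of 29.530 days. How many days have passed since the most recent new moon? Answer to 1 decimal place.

5.1 days

From f = (1 − cos θ)/2: cos θ = 1 − 2×0.27 = 0.460; arccos → 62.6°.
Before full moon the principal value applies: θ = 62.6°.
That fraction of the synodic month is 62.6/360 × 29.530 d ≈ 5.14 d.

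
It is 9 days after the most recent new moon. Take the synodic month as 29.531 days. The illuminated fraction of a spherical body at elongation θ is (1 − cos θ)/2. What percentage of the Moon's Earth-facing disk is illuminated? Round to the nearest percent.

67%

Phase angle: θ = 360°·(9 d)/(29.531 d) = 109.7°.
cos 109.7° = (-0.337), so f = (1 − (-0.337))/2 = 0.669, so 67%.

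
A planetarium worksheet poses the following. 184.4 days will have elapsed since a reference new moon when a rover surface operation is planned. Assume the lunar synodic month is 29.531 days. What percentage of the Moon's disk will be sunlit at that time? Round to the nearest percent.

48%

184.4/29.531 = 6.244 lunations, so 6 complete cycles and 7.21 d into the next.
Phase angle: θ = 360°·(7.21 d)/(29.531 d) = 87.9°.
With cos θ = 0.036, the lit fraction is (1 − 0.036)/2 ≈ 0.482, so 48%.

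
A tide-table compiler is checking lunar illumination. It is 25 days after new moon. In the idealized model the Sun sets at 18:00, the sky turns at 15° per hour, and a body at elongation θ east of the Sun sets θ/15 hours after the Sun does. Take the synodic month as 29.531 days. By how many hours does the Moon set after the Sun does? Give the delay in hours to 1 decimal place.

20.3 h

Elongation θ = 360° × 25/29.531 ≈ 304.8°.
At 15° of sky rotation per hour, 304.8° corresponds to a 20.32 h lag.
So the Moon sets 20.32 h after the Sun.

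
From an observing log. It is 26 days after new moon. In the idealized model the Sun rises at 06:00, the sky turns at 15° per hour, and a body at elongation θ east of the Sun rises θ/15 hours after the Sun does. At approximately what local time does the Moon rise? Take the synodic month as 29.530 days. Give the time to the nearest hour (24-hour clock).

The Moon has covered 26/29.530 of its cycle, so θ ≈ 360° × 26/29.530 = 317.0°.
At 15° of sky rotation per hour, 317.0° corresponds to a 21.13 h lag.
06:00 + 21.13 h ≈ 03:08 → 03:00 to the nearest hour.

03:00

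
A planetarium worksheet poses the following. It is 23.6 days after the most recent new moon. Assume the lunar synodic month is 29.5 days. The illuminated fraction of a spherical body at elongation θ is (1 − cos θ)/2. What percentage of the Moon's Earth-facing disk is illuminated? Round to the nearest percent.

35%

The Moon has covered 23.6/29.5 of its cycle, so θ ≈ 360° × 23.6/29.5 = 288.0°.
Illuminated fraction = (1 − cos 288.0°)/2 = (1 − 0.309)/2 ≈ 0.345, so 35%.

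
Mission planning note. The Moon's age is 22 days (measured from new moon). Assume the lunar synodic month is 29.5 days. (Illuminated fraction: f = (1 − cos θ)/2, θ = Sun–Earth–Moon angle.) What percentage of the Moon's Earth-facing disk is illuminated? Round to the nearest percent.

51%

Elongation θ = 360° × 22/29.5 ≈ 268.5°.
cos 268.5° = (-0.027), so f = (1 − (-0.027))/2 = 0.513, so 51%.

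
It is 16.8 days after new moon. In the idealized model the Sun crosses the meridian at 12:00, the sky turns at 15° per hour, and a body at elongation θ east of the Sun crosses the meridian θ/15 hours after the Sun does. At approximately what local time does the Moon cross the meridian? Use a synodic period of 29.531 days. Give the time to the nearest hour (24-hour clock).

Elongation θ = 360° × 16.8/29.531 ≈ 204.8°.
The Moon trails the Sun by θ/15 = 204.8/15 ≈ 13.65 hours.
12:00 + 13.65 h ≈ 01:39 → 02:00 to the nearest hour.

02:00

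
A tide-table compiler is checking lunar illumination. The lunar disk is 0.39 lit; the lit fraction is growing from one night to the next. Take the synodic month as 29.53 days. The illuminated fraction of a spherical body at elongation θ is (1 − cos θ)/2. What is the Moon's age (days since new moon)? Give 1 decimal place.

Invert f = (1 − cos θ)/2 to get cos θ = 1 − 2(0.39) = 0.220, hence θ₀ = arccos 0.220 = 77.3°.
Before full moon the principal value applies: θ = 77.3°.
Age = 29.53 × 77.3°/360° ≈ 6.34 days.

6.3 days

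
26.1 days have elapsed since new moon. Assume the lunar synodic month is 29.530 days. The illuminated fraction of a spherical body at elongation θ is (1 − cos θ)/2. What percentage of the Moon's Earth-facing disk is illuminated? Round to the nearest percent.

13%

The Moon has covered 26.1/29.530 of its cycle, so θ ≈ 360° × 26.1/29.530 = 318.2°.
cos 318.2° = 0.745, so f = (1 − 0.745)/2 = 0.127, so 13%.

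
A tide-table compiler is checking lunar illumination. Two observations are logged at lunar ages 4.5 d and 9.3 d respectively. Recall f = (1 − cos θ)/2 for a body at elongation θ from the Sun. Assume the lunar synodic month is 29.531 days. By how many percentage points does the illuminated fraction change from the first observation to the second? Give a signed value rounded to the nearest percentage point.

+49 pp

First observation: θ = 360°·4.5/29.531 = 54.9°, so f = 0.212.
Second observation: θ = 113.4°, f = 0.698.
Δf = 0.698 − 0.212 = +0.486, i.e. +49 pp.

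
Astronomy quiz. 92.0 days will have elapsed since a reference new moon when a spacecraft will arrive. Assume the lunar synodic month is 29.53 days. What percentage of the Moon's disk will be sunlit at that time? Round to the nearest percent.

92.0/29.53 = 3.115 lunations, so 3 complete cycles and 3.41 d into the next.
Elongation θ = 360° × 3.41/29.53 ≈ 41.6°.
Illuminated fraction = (1 − cos 41.6°)/2 = (1 − 0.748)/2 ≈ 0.126, so 13%.

13%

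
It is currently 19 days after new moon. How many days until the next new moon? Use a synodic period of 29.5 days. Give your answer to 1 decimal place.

One full lunation from the last new moon is 29.5 d; remaining = 29.5 − 19 = 10.500 d.

10.5 days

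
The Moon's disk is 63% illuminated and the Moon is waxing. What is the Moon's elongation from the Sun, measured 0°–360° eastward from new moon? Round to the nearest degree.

cos θ = 1 − 2f = -0.260, giving a principal value of 105.1°.
Waxing ⇒ before full, so θ = 105.1°.

105°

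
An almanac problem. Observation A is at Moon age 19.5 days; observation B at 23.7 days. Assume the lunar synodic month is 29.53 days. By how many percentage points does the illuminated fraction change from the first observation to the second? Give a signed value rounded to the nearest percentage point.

θ₁ = 360° × 19.5/29.53 = 237.7°, f₁ = (1 − cos θ₁)/2 = 0.767.
θ₂ = 360° × 23.7/29.53 = 288.9°, f₂ = (1 − cos θ₂)/2 = 0.338.
Change = f₂ − f₁ = -0.429 → -43 percentage points.

-43 pp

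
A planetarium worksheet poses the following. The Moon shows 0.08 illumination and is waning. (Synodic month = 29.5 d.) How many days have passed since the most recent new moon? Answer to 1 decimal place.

26.8 days

From f = (1 − cos θ)/2: cos θ = 1 − 2×0.08 = 0.840; arccos → 32.9°.
Since the Moon is past full (waning), take the reflex angle: θ = 360° − 32.9° = 327.1°.
That fraction of the synodic month is 327.1/360 × 29.5 d ≈ 26.81 d.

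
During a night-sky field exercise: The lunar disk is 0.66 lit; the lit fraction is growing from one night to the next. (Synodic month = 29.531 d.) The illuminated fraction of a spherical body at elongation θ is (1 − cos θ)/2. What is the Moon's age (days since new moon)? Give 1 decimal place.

8.9 days

cos θ = 1 − 2f = -0.320, giving a principal value of 108.7°.
The Moon is waxing (0°–180°), so θ = 108.7° directly.
That fraction of the synodic month is 108.7/360 × 29.531 d ≈ 8.91 d.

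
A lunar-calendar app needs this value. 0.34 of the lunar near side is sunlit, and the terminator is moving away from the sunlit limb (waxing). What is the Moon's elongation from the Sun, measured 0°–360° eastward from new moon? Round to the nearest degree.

From f = (1 − cos θ)/2: cos θ = 1 − 2×0.34 = 0.320; arccos → 71.3°.
Waxing ⇒ before full, so θ = 71.3°.

71°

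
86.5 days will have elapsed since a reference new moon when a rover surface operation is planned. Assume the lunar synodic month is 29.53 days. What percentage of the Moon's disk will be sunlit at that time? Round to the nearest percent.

5%

Reduce mod P: 86.5 − 2×29.53 = 27.44 d into the current lunation.
Elongation θ = 360° × 27.44/29.53 ≈ 334.5°.
Illuminated fraction = (1 − cos 334.5°)/2 = (1 − 0.903)/2 ≈ 0.049, so 5%.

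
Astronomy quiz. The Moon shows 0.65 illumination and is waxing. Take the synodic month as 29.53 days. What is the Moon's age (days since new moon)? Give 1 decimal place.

From f = (1 − cos θ)/2: cos θ = 1 − 2×0.65 = -0.300; arccos → 107.5°.
Before full moon the principal value applies: θ = 107.5°.
At 360°/29.53 d per day, 107.5° corresponds to 8.81 days.

8.8 days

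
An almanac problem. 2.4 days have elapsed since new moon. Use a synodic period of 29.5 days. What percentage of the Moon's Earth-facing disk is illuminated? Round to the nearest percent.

6%

The Moon has covered 2.4/29.5 of its cycle, so θ ≈ 360° × 2.4/29.5 = 29.3°.
cos 29.3° = 0.872, so f = (1 − 0.872)/2 = 0.064, so 6%.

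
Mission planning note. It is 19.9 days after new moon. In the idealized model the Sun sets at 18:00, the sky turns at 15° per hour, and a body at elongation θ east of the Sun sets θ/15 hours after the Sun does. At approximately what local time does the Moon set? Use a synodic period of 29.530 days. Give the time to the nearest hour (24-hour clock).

10:00

Phase angle: θ = 360°·(19.9 d)/(29.530 d) = 242.6°.
The Moon trails the Sun by θ/15 = 242.6/15 ≈ 16.17 hours.
18:00 + 16.17 h ≈ 10:10 → 10:00 to the nearest hour.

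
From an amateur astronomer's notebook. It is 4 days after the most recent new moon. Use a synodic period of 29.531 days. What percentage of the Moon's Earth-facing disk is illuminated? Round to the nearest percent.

17%

The Moon has covered 4/29.531 of its cycle, so θ ≈ 360° × 4/29.531 = 48.8°.
Illuminated fraction = (1 − cos 48.8°)/2 = (1 − 0.659)/2 ≈ 0.170, so 17%.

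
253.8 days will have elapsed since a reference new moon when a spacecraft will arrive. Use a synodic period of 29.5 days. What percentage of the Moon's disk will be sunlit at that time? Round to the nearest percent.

Reduce mod P: 253.8 − 8×29.5 = 17.80 d into the current lunation.
Elongation θ = 360° × 17.80/29.5 ≈ 217.2°.
Illuminated fraction = (1 − cos 217.2°)/2 = (1 − (-0.796))/2 ≈ 0.898, so 90%.

90%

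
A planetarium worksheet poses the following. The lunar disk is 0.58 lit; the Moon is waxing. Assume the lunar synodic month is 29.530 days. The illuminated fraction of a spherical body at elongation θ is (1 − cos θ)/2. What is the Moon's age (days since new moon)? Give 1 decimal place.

Invert f = (1 − cos θ)/2 to get cos θ = 1 − 2(0.58) = -0.160, hence θ₀ = arccos -0.160 = 99.2°.
Waxing ⇒ before full, so θ = 99.2°.
At 360°/29.530 d per day, 99.2° corresponds to 8.14 days.

8.1 days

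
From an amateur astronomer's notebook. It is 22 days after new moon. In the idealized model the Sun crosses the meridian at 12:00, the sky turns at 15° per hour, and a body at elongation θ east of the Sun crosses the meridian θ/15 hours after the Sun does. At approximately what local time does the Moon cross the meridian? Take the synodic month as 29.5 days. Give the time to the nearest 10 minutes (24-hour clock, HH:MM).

05:50

Phase angle: θ = 360°·(22 d)/(29.5 d) = 268.5°.
The Moon trails the Sun by θ/15 = 268.5/15 ≈ 17.90 hours.
12:00 + 17.898 h ≈ 05:54 → 05:50 to the nearest ten minutes.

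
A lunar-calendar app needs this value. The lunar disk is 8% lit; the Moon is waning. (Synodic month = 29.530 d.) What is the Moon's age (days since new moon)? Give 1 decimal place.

cos θ = 1 − 2f = 0.840, giving a principal value of 32.9°.
Waning ⇒ past full, so θ = 360° − 32.9° = 327.1°.
Age = 29.530 × 327.1°/360° ≈ 26.83 days.

26.8 days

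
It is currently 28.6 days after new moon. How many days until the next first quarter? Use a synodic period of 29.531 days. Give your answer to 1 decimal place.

8.3 days

First quarter occurs at elongation 90°, i.e. at age 29.531 × 90/360 = 7.383 d.
This lunation's first quarter (7.383 d) has passed, so add one period: 36.914 − 28.6 = 8.314 days.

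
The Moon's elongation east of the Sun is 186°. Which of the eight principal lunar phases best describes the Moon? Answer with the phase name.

full moon

The full moon sector spans roughly 158°–202°; 186° falls inside it.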